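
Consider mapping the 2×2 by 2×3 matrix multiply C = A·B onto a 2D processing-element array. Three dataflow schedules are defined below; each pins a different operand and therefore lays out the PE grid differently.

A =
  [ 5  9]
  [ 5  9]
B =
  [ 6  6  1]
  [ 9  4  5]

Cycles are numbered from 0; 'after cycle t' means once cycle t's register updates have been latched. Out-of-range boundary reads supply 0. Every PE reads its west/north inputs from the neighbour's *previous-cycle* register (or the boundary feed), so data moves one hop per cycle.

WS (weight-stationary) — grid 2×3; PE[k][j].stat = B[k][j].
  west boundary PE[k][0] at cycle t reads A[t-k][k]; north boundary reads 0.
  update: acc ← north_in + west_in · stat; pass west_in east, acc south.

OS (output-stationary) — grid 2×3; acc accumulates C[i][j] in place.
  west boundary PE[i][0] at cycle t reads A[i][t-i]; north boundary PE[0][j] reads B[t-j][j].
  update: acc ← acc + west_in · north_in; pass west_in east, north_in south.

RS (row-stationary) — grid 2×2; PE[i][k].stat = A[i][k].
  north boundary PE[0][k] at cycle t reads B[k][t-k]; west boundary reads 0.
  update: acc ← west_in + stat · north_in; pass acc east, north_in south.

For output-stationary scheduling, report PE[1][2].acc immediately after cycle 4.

OS 2×3: PE[1][2] cycle-by-cycle (with neighbour feeds):
  [0] (0,2) acc=0 (h:0 v:0)
  [0] (1,1) acc=0 (h:0 v:0)
  [0] (1,2) acc=0 (h:0 v:0)
  [1] (0,2) acc=0 (h:0 v:0)
  [1] (1,1) acc=0 (h:0 v:0)
  [1] (1,2) acc=0 (h:0 v:0)
  [2] (0,2) acc=5 (h:5 v:1)
  [2] (1,1) acc=30 (h:5 v:6)
  [2] (1,2) acc=0 (h:0 v:0)
  [3] (0,2) acc=50 (h:9 v:5)
  [3] (1,1) acc=66 (h:9 v:4)
  [3] (1,2) acc=5 (h:5 v:1)
  [4] (0,2) acc=50 (h:0 v:0)
  [4] (1,1) acc=66 (h:0 v:0)
  [4] (1,2) acc=50 (h:9 v:5)

PE[1][2].acc = 50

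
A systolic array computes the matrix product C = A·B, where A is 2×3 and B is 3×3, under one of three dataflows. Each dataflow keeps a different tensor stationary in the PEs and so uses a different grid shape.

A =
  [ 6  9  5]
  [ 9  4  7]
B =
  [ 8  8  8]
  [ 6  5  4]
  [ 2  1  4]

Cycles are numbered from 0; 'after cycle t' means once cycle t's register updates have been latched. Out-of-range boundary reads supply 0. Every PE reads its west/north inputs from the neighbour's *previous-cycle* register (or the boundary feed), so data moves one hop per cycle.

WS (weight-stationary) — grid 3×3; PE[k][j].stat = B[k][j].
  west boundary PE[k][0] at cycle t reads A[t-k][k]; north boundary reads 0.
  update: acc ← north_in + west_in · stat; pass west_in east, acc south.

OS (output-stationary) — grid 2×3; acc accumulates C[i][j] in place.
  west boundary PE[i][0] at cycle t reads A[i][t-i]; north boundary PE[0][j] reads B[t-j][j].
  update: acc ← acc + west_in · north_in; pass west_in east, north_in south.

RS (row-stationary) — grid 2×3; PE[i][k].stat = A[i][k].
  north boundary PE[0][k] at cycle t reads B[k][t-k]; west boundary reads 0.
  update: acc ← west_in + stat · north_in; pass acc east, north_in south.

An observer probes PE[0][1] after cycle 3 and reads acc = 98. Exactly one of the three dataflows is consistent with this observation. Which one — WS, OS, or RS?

dataflow = OS

WS (3×3 grid), PE[0][1]:
  c0 r0c1: 0 / 0 / 0
  c1 r0c1: 48 / 6 / 48
  c2 r0c1: 72 / 9 / 72
  c3 r0c1: 0 / 0 / 0
OS (2×3 grid), PE[0][1]:
  c0 r0c1: 0 / 0 / 0
  c1 r0c1: 48 / 6 / 8
  c2 r0c1: 93 / 9 / 5
  c3 r0c1: 98 / 5 / 1
RS (2×3 grid), PE[0][1]:
  c0 r0c1: 0 / 0 / 0
  c1 r0c1: 102 / 102 / 6
  c2 r0c1: 93 / 93 / 5
  c3 r0c1: 84 / 84 / 4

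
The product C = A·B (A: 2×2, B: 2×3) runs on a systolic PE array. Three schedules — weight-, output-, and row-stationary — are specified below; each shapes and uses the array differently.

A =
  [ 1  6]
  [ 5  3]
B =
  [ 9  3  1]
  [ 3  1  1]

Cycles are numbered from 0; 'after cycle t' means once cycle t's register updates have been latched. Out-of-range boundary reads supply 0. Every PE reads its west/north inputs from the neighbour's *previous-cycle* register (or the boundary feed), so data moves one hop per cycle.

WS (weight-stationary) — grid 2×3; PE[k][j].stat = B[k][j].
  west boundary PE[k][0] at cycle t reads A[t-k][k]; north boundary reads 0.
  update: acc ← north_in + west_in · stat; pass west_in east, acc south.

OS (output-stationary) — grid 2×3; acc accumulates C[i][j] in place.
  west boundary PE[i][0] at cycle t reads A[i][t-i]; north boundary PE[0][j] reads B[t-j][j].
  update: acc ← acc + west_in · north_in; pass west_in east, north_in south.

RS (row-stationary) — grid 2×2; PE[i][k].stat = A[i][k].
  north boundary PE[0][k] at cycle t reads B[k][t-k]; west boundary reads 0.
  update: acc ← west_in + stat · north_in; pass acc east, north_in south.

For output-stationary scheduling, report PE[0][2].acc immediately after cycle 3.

PE[0][2].acc = 7

OS 2×3: PE[0][2] cycle-by-cycle (with neighbour feeds):
  step 0 · PE0,1: acc=0; fwd→0 fwd↓0
  step 0 · PE0,2: acc=0; fwd→0 fwd↓0
  step 1 · PE0,1: acc=3; fwd→1 fwd↓3
  step 1 · PE0,2: acc=0; fwd→0 fwd↓0
  step 2 · PE0,1: acc=9; fwd→6 fwd↓1
  step 2 · PE0,2: acc=1; fwd→1 fwd↓1
  step 3 · PE0,1: acc=9; fwd→0 fwd↓0
  step 3 · PE0,2: acc=7; fwd→6 fwd↓1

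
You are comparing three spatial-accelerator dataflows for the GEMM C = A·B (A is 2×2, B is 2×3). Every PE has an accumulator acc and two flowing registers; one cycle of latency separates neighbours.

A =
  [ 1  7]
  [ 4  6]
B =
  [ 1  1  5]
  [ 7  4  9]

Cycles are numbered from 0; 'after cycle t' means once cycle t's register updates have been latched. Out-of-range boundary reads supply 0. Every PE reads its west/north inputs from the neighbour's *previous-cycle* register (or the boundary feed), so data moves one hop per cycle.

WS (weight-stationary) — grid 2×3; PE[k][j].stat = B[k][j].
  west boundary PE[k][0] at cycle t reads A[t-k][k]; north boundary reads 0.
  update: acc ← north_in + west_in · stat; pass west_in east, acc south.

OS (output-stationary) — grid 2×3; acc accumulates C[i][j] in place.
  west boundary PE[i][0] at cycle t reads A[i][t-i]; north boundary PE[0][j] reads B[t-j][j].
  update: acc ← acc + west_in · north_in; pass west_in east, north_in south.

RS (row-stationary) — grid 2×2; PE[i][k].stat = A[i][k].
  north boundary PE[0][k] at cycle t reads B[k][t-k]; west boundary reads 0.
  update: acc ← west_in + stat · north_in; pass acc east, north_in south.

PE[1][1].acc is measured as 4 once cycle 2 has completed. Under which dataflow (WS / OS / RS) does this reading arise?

dataflow = OS

WS [2×3] PE[1][1] across cycles:
  0: (1,1).acc=0  regs=<0,0>
  1: (1,1).acc=0  regs=<0,0>
  2: (1,1).acc=29  regs=<7,29>
OS [2×3] PE[1][1] across cycles:
  0: (1,1).acc=0  regs=<0,0>
  1: (1,1).acc=0  regs=<0,0>
  2: (1,1).acc=4  regs=<4,1>
RS [2×2] PE[1][1] across cycles:
  0: (1,1).acc=0  regs=<0,0>
  1: (1,1).acc=0  regs=<0,0>
  2: (1,1).acc=46  regs=<46,7>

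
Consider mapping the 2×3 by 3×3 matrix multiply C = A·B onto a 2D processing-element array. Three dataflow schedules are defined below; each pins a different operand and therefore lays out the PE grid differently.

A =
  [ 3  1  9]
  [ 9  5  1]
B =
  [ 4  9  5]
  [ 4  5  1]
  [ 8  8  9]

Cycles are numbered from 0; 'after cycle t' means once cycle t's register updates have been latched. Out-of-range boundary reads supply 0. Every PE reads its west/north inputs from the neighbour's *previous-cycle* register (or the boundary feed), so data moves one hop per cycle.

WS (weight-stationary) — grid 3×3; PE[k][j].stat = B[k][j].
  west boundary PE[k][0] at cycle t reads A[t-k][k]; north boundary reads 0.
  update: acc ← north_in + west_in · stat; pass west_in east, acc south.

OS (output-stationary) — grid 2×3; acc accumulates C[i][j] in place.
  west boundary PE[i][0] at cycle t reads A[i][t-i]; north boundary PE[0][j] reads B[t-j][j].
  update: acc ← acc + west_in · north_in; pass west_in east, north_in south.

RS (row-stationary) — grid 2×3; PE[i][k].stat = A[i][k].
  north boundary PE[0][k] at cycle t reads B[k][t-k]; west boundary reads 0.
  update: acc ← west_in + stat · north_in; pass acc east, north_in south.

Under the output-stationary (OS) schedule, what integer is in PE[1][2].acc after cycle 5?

PE[1][2].acc = 59

OS (2×3). Following PE[1][2] plus its west/north inputs:
  step 0 · PE0,2: acc=0; fwd→0 fwd↓0
  step 0 · PE1,1: acc=0; fwd→0 fwd↓0
  step 0 · PE1,2: acc=0; fwd→0 fwd↓0
  step 1 · PE0,2: acc=0; fwd→0 fwd↓0
  step 1 · PE1,1: acc=0; fwd→0 fwd↓0
  step 1 · PE1,2: acc=0; fwd→0 fwd↓0
  step 2 · PE0,2: acc=15; fwd→3 fwd↓5
  step 2 · PE1,1: acc=81; fwd→9 fwd↓9
  step 2 · PE1,2: acc=0; fwd→0 fwd↓0
  step 3 · PE0,2: acc=16; fwd→1 fwd↓1
  step 3 · PE1,1: acc=106; fwd→5 fwd↓5
  step 3 · PE1,2: acc=45; fwd→9 fwd↓5
  step 4 · PE0,2: acc=97; fwd→9 fwd↓9
  step 4 · PE1,1: acc=114; fwd→1 fwd↓8
  step 4 · PE1,2: acc=50; fwd→5 fwd↓1
  step 5 · PE0,2: acc=97; fwd→0 fwd↓0
  step 5 · PE1,1: acc=114; fwd→0 fwd↓0
  step 5 · PE1,2: acc=59; fwd→1 fwd↓9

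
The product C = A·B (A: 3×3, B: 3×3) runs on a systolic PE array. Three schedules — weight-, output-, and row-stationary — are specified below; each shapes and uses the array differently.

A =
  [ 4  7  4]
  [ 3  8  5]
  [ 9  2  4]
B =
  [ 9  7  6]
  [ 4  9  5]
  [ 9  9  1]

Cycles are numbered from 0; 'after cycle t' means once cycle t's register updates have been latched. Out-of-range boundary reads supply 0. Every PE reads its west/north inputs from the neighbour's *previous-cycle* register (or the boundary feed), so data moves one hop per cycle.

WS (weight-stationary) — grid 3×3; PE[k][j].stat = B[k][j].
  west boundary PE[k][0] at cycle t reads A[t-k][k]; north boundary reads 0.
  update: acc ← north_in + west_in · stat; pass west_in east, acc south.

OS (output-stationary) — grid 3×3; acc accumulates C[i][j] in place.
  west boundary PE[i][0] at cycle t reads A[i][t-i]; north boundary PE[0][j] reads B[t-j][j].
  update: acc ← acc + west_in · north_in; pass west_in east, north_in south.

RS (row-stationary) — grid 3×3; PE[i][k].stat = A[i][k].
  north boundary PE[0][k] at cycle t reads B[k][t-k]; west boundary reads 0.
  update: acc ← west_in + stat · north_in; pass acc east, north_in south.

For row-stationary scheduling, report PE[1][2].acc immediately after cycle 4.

RS 3×3: PE[1][2] cycle-by-cycle (with neighbour feeds):
  step 0 · PE0,2: acc=0; fwd→0 fwd↓0
  step 0 · PE1,1: acc=0; fwd→0 fwd↓0
  step 0 · PE1,2: acc=0; fwd→0 fwd↓0
  step 1 · PE0,2: acc=0; fwd→0 fwd↓0
  step 1 · PE1,1: acc=0; fwd→0 fwd↓0
  step 1 · PE1,2: acc=0; fwd→0 fwd↓0
  step 2 · PE0,2: acc=100; fwd→100 fwd↓9
  step 2 · PE1,1: acc=59; fwd→59 fwd↓4
  step 2 · PE1,2: acc=0; fwd→0 fwd↓0
  step 3 · PE0,2: acc=127; fwd→127 fwd↓9
  step 3 · PE1,1: acc=93; fwd→93 fwd↓9
  step 3 · PE1,2: acc=104; fwd→104 fwd↓9
  step 4 · PE0,2: acc=63; fwd→63 fwd↓1
  step 4 · PE1,1: acc=58; fwd→58 fwd↓5
  step 4 · PE1,2: acc=138; fwd→138 fwd↓9

PE[1][2].acc = 138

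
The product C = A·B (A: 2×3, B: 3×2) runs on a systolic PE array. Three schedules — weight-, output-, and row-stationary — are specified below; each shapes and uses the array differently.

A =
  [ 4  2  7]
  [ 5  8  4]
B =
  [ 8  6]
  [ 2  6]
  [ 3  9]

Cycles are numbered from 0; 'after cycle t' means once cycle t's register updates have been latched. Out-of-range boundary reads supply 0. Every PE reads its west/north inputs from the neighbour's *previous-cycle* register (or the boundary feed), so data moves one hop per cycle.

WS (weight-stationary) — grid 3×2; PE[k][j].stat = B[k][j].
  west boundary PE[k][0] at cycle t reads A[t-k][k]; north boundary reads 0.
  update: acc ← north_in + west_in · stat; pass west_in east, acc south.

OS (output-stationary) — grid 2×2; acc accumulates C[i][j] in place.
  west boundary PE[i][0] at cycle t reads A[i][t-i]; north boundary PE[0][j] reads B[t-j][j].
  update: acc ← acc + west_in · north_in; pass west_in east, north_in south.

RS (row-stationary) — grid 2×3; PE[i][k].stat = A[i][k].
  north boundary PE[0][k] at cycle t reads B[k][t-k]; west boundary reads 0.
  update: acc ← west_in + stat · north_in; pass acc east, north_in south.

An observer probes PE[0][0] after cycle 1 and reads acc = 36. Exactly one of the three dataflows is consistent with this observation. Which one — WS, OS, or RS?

WS [3×2] PE[0][0] across cycles:
  [0] (0,0) acc=32 (h:4 v:32)
  [1] (0,0) acc=40 (h:5 v:40)
OS [2×2] PE[0][0] across cycles:
  [0] (0,0) acc=32 (h:4 v:8)
  [1] (0,0) acc=36 (h:2 v:2)
RS [2×3] PE[0][0] across cycles:
  [0] (0,0) acc=32 (h:32 v:8)
  [1] (0,0) acc=24 (h:24 v:6)

dataflow = OS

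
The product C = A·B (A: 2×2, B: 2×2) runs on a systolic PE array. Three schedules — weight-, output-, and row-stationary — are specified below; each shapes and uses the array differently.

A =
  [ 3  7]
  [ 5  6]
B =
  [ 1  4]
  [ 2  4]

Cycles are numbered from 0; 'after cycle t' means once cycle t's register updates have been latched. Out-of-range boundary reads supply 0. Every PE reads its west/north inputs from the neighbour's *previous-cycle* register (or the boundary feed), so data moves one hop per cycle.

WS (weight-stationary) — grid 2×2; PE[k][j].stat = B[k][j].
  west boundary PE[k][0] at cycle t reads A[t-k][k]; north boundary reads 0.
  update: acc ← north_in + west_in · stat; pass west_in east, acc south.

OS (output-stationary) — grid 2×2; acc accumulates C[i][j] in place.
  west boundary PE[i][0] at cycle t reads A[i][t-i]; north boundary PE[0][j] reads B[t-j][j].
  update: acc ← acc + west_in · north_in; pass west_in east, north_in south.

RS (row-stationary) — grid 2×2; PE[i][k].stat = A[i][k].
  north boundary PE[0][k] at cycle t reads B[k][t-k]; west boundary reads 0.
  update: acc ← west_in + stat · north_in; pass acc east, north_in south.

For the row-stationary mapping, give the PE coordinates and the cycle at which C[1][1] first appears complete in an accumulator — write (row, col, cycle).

RS: C[1][1] accumulates in PE[1][1]:
  [0] (1,1) acc=0 (h:0 v:0)
  [1] (1,1) acc=0 (h:0 v:0)
  [2] (1,1) acc=17 (h:17 v:2)
  [3] (1,1) acc=44 (h:44 v:4)

(row, col, cycle) = (1, 1, 3)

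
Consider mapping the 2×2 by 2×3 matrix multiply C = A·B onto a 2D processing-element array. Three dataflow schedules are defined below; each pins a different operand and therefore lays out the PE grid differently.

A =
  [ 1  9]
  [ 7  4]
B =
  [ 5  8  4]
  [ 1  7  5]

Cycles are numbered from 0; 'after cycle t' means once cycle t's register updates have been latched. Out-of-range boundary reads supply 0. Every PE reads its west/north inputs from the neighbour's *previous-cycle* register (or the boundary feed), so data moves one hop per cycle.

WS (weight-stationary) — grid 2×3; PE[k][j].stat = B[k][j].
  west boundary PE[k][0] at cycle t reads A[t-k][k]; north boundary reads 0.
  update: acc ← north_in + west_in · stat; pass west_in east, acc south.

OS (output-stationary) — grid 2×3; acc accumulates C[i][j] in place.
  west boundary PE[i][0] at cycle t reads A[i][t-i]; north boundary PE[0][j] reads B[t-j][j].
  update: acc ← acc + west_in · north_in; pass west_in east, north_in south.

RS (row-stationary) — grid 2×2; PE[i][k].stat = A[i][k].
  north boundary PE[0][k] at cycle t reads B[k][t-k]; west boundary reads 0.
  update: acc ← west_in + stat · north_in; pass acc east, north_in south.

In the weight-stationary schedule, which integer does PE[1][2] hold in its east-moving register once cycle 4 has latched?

Tracing WS — 2×3 array, target PE[1][2]:
  @0  [0,2]  acc 0  |  →0  ↓0
  @0  [1,1]  acc 0  |  →0  ↓0
  @0  [1,2]  acc 0  |  →0  ↓0
  @1  [0,2]  acc 0  |  →0  ↓0
  @1  [1,1]  acc 0  |  →0  ↓0
  @1  [1,2]  acc 0  |  →0  ↓0
  @2  [0,2]  acc 4  |  →1  ↓4
  @2  [1,1]  acc 71  |  →9  ↓71
  @2  [1,2]  acc 0  |  →0  ↓0
  @3  [0,2]  acc 28  |  →7  ↓28
  @3  [1,1]  acc 84  |  →4  ↓84
  @3  [1,2]  acc 49  |  →9  ↓49
  @4  [0,2]  acc 0  |  →0  ↓0
  @4  [1,1]  acc 0  |  →0  ↓0
  @4  [1,2]  acc 48  |  →4  ↓48

register = 4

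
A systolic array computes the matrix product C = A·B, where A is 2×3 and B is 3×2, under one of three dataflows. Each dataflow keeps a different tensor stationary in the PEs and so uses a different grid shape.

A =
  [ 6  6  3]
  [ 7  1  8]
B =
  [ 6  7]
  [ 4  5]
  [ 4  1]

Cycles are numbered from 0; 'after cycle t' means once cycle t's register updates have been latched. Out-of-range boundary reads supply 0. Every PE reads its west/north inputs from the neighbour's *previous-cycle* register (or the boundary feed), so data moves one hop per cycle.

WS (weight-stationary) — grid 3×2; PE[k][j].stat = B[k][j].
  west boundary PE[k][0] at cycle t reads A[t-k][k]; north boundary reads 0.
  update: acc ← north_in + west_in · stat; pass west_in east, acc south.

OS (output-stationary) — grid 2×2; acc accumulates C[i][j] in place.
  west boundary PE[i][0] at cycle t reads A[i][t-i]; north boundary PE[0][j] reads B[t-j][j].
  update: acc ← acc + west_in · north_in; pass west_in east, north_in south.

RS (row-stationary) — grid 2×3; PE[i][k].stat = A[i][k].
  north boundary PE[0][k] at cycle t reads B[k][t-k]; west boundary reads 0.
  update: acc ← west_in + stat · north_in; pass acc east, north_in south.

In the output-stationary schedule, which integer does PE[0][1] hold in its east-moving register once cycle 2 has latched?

register = 6

OS (2×2). Following PE[0][1] plus its west/north inputs:
  cycle 0: PE[0][0] → acc 36, east 6, south 6
  cycle 0: PE[0][1] → acc 0, east 0, south 0
  cycle 1: PE[0][0] → acc 60, east 6, south 4
  cycle 1: PE[0][1] → acc 42, east 6, south 7
  cycle 2: PE[0][0] → acc 72, east 3, south 4
  cycle 2: PE[0][1] → acc 72, east 6, south 5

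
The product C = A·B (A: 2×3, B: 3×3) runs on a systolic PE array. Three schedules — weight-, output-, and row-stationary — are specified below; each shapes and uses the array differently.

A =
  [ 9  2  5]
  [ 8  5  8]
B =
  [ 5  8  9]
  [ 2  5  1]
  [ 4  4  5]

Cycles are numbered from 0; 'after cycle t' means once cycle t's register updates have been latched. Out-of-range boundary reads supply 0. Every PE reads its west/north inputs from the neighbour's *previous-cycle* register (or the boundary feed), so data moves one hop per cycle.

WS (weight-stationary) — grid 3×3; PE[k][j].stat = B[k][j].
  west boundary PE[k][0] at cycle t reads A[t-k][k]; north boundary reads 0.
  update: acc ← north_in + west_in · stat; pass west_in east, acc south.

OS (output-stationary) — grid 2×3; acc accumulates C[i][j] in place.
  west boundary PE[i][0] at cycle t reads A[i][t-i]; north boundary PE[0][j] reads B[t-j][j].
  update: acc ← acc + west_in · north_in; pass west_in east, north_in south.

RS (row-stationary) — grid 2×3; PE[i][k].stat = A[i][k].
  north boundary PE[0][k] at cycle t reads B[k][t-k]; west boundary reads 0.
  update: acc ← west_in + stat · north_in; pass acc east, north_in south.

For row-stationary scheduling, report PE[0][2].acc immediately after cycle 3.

PE[0][2].acc = 102

RS 2×3: PE[0][2] cycle-by-cycle (with neighbour feeds):
  0: (0,1).acc=0  regs=<0,0>
  0: (0,2).acc=0  regs=<0,0>
  1: (0,1).acc=49  regs=<49,2>
  1: (0,2).acc=0  regs=<0,0>
  2: (0,1).acc=82  regs=<82,5>
  2: (0,2).acc=69  regs=<69,4>
  3: (0,1).acc=83  regs=<83,1>
  3: (0,2).acc=102  regs=<102,4>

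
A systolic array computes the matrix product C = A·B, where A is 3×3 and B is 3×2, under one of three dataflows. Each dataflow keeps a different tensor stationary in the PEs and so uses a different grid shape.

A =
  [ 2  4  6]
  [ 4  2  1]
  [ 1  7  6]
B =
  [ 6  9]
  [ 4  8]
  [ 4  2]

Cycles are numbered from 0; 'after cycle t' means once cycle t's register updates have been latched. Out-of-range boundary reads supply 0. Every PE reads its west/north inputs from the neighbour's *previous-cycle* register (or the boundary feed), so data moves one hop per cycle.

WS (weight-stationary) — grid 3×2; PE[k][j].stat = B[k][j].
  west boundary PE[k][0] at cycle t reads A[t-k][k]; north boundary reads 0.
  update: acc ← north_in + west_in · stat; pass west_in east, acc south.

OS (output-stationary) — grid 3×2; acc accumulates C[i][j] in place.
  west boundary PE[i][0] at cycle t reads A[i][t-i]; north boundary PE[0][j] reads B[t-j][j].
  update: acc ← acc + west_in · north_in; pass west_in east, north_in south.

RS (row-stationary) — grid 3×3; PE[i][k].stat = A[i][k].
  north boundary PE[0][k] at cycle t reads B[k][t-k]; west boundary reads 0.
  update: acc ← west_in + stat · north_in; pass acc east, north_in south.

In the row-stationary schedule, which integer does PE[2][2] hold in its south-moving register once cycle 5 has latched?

register = 2

Tracing RS — 3×3 array, target PE[2][2]:
  0: (1,2).acc=0  regs=<0,0>
  0: (2,1).acc=0  regs=<0,0>
  0: (2,2).acc=0  regs=<0,0>
  1: (1,2).acc=0  regs=<0,0>
  1: (2,1).acc=0  regs=<0,0>
  1: (2,2).acc=0  regs=<0,0>
  2: (1,2).acc=0  regs=<0,0>
  2: (2,1).acc=0  regs=<0,0>
  2: (2,2).acc=0  regs=<0,0>
  3: (1,2).acc=36  regs=<36,4>
  3: (2,1).acc=34  regs=<34,4>
  3: (2,2).acc=0  regs=<0,0>
  4: (1,2).acc=54  regs=<54,2>
  4: (2,1).acc=65  regs=<65,8>
  4: (2,2).acc=58  regs=<58,4>
  5: (1,2).acc=0  regs=<0,0>
  5: (2,1).acc=0  regs=<0,0>
  5: (2,2).acc=77  regs=<77,2>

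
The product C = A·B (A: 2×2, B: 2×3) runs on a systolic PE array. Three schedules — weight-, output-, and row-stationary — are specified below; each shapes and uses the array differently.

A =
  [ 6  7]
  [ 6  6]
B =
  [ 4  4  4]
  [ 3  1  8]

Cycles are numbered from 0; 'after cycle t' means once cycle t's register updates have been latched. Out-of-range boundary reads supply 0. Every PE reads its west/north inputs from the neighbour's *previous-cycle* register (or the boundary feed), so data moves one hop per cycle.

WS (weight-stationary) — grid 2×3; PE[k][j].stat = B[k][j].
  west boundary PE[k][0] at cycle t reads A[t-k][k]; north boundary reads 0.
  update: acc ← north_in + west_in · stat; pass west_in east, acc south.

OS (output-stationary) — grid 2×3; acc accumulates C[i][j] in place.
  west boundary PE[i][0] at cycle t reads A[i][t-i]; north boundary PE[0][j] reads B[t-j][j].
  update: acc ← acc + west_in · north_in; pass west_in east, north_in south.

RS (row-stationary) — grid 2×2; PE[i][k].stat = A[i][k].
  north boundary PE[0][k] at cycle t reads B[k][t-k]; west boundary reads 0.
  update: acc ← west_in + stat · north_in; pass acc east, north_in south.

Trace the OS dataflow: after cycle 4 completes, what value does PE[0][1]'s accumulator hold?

PE[0][1].acc = 31

OS (2×3). Following PE[0][1] plus its west/north inputs:
  0: (0,0).acc=24  regs=<6,4>
  0: (0,1).acc=0  regs=<0,0>
  1: (0,0).acc=45  regs=<7,3>
  1: (0,1).acc=24  regs=<6,4>
  2: (0,0).acc=45  regs=<0,0>
  2: (0,1).acc=31  regs=<7,1>
  3: (0,0).acc=45  regs=<0,0>
  3: (0,1).acc=31  regs=<0,0>
  4: (0,0).acc=45  regs=<0,0>
  4: (0,1).acc=31  regs=<0,0>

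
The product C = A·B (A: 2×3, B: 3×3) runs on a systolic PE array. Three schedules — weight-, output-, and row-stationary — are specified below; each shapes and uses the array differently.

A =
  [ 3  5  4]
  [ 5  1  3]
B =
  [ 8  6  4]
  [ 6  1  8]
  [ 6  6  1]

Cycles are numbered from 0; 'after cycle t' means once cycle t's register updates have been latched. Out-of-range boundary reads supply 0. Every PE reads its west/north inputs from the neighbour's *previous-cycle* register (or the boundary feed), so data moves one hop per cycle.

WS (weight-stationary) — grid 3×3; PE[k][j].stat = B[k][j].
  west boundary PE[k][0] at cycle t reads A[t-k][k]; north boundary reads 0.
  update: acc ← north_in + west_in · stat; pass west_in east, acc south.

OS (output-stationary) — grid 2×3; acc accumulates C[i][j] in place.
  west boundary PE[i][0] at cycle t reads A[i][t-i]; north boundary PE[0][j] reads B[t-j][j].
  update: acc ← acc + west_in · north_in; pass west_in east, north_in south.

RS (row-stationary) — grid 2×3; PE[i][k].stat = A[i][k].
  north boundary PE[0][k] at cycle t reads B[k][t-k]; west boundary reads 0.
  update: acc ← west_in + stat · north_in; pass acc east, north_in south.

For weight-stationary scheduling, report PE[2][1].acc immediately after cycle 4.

WS 3×3: PE[2][1] cycle-by-cycle (with neighbour feeds):
  0: (1,1).acc=0  regs=<0,0>
  0: (2,0).acc=0  regs=<0,0>
  0: (2,1).acc=0  regs=<0,0>
  1: (1,1).acc=0  regs=<0,0>
  1: (2,0).acc=0  regs=<0,0>
  1: (2,1).acc=0  regs=<0,0>
  2: (1,1).acc=23  regs=<5,23>
  2: (2,0).acc=78  regs=<4,78>
  2: (2,1).acc=0  regs=<0,0>
  3: (1,1).acc=31  regs=<1,31>
  3: (2,0).acc=64  regs=<3,64>
  3: (2,1).acc=47  regs=<4,47>
  4: (1,1).acc=0  regs=<0,0>
  4: (2,0).acc=0  regs=<0,0>
  4: (2,1).acc=49  regs=<3,49>

PE[2][1].acc = 49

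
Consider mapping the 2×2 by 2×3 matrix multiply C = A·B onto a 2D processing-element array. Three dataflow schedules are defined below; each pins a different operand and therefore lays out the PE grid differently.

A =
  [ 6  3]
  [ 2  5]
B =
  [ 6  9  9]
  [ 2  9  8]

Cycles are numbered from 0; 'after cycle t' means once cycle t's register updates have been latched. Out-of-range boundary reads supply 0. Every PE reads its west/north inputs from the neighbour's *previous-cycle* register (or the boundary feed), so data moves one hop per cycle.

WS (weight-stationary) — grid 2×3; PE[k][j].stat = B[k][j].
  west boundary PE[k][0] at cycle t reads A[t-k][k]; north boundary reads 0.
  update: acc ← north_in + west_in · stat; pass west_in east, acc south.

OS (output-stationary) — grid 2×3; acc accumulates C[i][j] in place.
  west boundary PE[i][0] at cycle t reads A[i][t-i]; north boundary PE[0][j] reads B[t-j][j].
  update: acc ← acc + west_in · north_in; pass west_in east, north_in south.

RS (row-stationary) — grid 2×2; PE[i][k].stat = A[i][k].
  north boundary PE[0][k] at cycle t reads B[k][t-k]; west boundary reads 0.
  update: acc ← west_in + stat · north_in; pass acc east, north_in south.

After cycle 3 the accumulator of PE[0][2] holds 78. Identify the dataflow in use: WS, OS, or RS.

WS [2×3] PE[0][2] across cycles:
  @0  [0,2]  acc 0  |  →0  ↓0
  @1  [0,2]  acc 0  |  →0  ↓0
  @2  [0,2]  acc 54  |  →6  ↓54
  @3  [0,2]  acc 18  |  →2  ↓18
OS [2×3] PE[0][2] across cycles:
  @0  [0,2]  acc 0  |  →0  ↓0
  @1  [0,2]  acc 0  |  →0  ↓0
  @2  [0,2]  acc 54  |  →6  ↓9
  @3  [0,2]  acc 78  |  →3  ↓8
RS: PE[0][2] is outside its 2×2 grid.

dataflow = OS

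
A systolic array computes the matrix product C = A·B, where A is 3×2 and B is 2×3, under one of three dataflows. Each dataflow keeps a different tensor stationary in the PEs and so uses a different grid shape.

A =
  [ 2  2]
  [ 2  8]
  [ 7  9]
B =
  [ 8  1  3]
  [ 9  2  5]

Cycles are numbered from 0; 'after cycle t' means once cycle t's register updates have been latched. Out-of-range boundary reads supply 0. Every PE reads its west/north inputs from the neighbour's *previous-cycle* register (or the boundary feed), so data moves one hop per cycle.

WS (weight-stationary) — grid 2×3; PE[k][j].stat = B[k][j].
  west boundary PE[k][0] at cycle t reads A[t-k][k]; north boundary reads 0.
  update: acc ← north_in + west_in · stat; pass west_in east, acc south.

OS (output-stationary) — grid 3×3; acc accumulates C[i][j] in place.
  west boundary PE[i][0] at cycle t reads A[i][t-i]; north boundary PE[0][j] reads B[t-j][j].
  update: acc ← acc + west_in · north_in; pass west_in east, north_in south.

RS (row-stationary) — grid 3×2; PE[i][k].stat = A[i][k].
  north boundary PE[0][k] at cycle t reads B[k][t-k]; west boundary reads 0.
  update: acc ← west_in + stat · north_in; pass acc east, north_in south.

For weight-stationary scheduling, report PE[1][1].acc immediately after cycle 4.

PE[1][1].acc = 25

WS (2×3). Following PE[1][1] plus its west/north inputs:
  c0 r0c1: 0 / 0 / 0
  c0 r1c0: 0 / 0 / 0
  c0 r1c1: 0 / 0 / 0
  c1 r0c1: 2 / 2 / 2
  c1 r1c0: 34 / 2 / 34
  c1 r1c1: 0 / 0 / 0
  c2 r0c1: 2 / 2 / 2
  c2 r1c0: 88 / 8 / 88
  c2 r1c1: 6 / 2 / 6
  c3 r0c1: 7 / 7 / 7
  c3 r1c0: 137 / 9 / 137
  c3 r1c1: 18 / 8 / 18
  c4 r0c1: 0 / 0 / 0
  c4 r1c0: 0 / 0 / 0
  c4 r1c1: 25 / 9 / 25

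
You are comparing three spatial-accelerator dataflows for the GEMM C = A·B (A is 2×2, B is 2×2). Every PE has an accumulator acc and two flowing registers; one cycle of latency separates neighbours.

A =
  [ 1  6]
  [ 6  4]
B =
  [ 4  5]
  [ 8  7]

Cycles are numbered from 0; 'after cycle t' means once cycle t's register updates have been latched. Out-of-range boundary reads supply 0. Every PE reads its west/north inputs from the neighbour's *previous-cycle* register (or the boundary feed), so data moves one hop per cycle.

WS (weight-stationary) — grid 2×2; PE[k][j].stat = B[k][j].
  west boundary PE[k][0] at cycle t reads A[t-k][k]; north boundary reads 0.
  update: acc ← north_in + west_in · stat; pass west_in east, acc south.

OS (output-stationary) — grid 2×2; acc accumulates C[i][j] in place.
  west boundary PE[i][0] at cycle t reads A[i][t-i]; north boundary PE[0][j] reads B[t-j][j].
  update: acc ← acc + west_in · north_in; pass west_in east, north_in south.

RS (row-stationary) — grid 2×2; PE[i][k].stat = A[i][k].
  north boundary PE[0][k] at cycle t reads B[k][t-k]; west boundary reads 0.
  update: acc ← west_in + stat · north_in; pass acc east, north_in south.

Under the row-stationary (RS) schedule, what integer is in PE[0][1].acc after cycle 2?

RS on a 2×2 grid — tracing PE[0][1] and its feeders:
  [0] (0,0) acc=4 (h:4 v:4)
  [0] (0,1) acc=0 (h:0 v:0)
  [1] (0,0) acc=5 (h:5 v:5)
  [1] (0,1) acc=52 (h:52 v:8)
  [2] (0,0) acc=0 (h:0 v:0)
  [2] (0,1) acc=47 (h:47 v:7)

PE[0][1].acc = 47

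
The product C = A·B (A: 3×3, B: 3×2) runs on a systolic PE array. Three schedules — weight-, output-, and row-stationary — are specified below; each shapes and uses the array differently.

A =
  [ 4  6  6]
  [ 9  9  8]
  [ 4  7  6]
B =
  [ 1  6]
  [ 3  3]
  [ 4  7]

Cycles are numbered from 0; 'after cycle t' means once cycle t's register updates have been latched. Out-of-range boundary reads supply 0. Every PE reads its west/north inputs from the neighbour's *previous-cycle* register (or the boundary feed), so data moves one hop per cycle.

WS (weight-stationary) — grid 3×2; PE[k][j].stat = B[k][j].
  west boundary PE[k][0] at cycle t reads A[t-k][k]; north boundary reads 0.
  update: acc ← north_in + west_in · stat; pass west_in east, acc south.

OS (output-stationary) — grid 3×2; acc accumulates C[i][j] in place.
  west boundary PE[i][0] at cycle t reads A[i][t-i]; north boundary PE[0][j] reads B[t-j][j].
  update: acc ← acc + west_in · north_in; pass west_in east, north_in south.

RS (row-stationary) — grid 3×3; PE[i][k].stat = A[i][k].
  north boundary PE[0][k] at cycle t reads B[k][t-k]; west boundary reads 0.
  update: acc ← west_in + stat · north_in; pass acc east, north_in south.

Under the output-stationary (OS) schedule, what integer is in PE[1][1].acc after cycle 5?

Tracing OS — 3×2 array, target PE[1][1]:
  step 0 · PE0,1: acc=0; fwd→0 fwd↓0
  step 0 · PE1,0: acc=0; fwd→0 fwd↓0
  step 0 · PE1,1: acc=0; fwd→0 fwd↓0
  step 1 · PE0,1: acc=24; fwd→4 fwd↓6
  step 1 · PE1,0: acc=9; fwd→9 fwd↓1
  step 1 · PE1,1: acc=0; fwd→0 fwd↓0
  step 2 · PE0,1: acc=42; fwd→6 fwd↓3
  step 2 · PE1,0: acc=36; fwd→9 fwd↓3
  step 2 · PE1,1: acc=54; fwd→9 fwd↓6
  step 3 · PE0,1: acc=84; fwd→6 fwd↓7
  step 3 · PE1,0: acc=68; fwd→8 fwd↓4
  step 3 · PE1,1: acc=81; fwd→9 fwd↓3
  step 4 · PE0,1: acc=84; fwd→0 fwd↓0
  step 4 · PE1,0: acc=68; fwd→0 fwd↓0
  step 4 · PE1,1: acc=137; fwd→8 fwd↓7
  step 5 · PE0,1: acc=84; fwd→0 fwd↓0
  step 5 · PE1,0: acc=68; fwd→0 fwd↓0
  step 5 · PE1,1: acc=137; fwd→0 fwd↓0

PE[1][1].acc = 137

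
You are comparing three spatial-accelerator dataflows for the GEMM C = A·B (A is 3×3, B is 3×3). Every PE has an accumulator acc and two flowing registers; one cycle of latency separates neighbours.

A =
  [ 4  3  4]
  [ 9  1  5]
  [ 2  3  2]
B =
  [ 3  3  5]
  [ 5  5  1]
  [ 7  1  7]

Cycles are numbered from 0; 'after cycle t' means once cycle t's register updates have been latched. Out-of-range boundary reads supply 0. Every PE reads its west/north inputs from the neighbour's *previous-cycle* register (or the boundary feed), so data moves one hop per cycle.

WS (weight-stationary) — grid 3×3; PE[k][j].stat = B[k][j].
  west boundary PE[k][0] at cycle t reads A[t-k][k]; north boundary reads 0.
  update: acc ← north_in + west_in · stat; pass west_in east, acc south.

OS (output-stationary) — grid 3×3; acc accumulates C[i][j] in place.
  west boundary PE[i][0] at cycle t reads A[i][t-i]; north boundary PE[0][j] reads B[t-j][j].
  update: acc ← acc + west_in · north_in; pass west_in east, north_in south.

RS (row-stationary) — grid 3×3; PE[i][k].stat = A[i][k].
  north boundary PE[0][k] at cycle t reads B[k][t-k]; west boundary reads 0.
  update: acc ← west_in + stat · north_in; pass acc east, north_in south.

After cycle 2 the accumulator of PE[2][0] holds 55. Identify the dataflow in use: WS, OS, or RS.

dataflow = WS

Under WS (3×3), PE[2][0]:
  0: (2,0).acc=0  regs=<0,0>
  1: (2,0).acc=0  regs=<0,0>
  2: (2,0).acc=55  regs=<4,55>
Under OS (3×3), PE[2][0]:
  0: (2,0).acc=0  regs=<0,0>
  1: (2,0).acc=0  regs=<0,0>
  2: (2,0).acc=6  regs=<2,3>
Under RS (3×3), PE[2][0]:
  0: (2,0).acc=0  regs=<0,0>
  1: (2,0).acc=0  regs=<0,0>
  2: (2,0).acc=6  regs=<6,3>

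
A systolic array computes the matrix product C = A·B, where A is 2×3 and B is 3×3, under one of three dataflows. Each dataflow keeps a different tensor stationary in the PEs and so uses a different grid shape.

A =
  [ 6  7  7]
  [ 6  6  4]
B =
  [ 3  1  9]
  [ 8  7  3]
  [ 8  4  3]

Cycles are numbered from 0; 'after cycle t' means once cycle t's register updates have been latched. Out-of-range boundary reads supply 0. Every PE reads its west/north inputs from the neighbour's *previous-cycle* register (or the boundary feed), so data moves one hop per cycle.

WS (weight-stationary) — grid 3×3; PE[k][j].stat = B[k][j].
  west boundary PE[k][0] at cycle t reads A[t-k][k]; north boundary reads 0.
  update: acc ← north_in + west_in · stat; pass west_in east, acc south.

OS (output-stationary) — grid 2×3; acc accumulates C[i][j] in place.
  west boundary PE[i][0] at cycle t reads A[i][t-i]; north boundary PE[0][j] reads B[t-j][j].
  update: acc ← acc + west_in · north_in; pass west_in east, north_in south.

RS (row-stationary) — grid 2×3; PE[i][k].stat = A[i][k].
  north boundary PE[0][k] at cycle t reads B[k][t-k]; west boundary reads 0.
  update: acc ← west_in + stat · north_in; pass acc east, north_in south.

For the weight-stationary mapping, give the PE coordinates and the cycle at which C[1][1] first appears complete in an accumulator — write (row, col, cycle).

WS: C[1][1] accumulates in PE[2][1]:
  t=0 PE[2][1]: acc=0 h=0 v=0
  t=1 PE[2][1]: acc=0 h=0 v=0
  t=2 PE[2][1]: acc=0 h=0 v=0
  t=3 PE[2][1]: acc=83 h=7 v=83
  t=4 PE[2][1]: acc=64 h=4 v=64

(row, col, cycle) = (2, 1, 4)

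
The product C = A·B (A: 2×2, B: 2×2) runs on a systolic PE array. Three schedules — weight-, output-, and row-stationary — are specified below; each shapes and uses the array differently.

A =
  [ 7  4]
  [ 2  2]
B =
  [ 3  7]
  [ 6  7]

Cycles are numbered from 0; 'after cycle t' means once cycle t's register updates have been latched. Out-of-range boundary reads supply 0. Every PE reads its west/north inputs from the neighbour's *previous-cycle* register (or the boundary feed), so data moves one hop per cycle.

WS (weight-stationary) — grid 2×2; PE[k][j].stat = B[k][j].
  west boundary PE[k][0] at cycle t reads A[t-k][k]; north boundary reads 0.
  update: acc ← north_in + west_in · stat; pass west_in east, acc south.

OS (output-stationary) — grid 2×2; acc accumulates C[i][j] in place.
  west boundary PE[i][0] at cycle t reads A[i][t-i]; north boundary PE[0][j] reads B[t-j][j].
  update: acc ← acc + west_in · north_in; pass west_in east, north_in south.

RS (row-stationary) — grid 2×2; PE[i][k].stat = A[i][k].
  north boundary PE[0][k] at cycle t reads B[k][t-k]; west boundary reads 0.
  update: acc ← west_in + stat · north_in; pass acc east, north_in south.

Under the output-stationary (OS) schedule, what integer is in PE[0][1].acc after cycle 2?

PE[0][1].acc = 77

OS on a 2×2 grid — tracing PE[0][1] and its feeders:
  t=0 PE[0][0]: acc=21 h=7 v=3
  t=0 PE[0][1]: acc=0 h=0 v=0
  t=1 PE[0][0]: acc=45 h=4 v=6
  t=1 PE[0][1]: acc=49 h=7 v=7
  t=2 PE[0][0]: acc=45 h=0 v=0
  t=2 PE[0][1]: acc=77 h=4 v=7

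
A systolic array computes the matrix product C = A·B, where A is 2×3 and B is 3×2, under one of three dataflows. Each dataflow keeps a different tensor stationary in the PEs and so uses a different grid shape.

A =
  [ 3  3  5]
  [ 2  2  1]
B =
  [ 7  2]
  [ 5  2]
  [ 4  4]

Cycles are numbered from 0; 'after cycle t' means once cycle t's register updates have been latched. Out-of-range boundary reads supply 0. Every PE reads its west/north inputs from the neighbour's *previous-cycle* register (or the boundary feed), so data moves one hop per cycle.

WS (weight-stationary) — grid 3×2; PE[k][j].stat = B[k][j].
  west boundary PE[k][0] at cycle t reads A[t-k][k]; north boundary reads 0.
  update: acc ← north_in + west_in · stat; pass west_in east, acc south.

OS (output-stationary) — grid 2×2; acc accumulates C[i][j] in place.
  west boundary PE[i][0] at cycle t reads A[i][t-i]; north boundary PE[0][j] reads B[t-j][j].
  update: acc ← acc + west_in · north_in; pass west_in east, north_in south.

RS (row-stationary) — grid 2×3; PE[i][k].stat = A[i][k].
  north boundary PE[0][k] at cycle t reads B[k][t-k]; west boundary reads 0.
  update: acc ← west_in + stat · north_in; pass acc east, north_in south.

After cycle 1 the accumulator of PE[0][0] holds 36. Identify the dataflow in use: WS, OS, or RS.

dataflow = OS

Under WS (3×2), PE[0][0]:
  after 0 — PE[0][0] acc=21, pass-E 3, pass-S 21
  after 1 — PE[0][0] acc=14, pass-E 2, pass-S 14
Under OS (2×2), PE[0][0]:
  after 0 — PE[0][0] acc=21, pass-E 3, pass-S 7
  after 1 — PE[0][0] acc=36, pass-E 3, pass-S 5
Under RS (2×3), PE[0][0]:
  after 0 — PE[0][0] acc=21, pass-E 21, pass-S 7
  after 1 — PE[0][0] acc=6, pass-E 6, pass-S 2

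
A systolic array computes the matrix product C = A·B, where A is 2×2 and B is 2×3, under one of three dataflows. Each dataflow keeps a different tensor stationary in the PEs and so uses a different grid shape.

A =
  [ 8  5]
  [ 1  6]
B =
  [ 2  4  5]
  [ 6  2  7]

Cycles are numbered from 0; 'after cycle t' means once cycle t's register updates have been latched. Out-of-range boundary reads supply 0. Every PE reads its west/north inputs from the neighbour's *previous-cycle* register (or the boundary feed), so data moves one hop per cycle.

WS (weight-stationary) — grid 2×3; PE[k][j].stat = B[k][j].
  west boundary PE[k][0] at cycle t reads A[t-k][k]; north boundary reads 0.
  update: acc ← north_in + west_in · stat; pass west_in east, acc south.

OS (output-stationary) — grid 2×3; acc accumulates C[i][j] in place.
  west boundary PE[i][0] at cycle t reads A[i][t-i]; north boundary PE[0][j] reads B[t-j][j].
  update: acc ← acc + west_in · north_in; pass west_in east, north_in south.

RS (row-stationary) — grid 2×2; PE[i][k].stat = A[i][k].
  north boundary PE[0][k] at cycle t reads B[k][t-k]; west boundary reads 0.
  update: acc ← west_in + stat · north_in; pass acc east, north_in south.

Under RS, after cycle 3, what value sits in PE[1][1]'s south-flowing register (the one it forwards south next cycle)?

register = 2

Tracing RS — 2×2 array, target PE[1][1]:
  [0] (0,1) acc=0 (h:0 v:0)
  [0] (1,0) acc=0 (h:0 v:0)
  [0] (1,1) acc=0 (h:0 v:0)
  [1] (0,1) acc=46 (h:46 v:6)
  [1] (1,0) acc=2 (h:2 v:2)
  [1] (1,1) acc=0 (h:0 v:0)
  [2] (0,1) acc=42 (h:42 v:2)
  [2] (1,0) acc=4 (h:4 v:4)
  [2] (1,1) acc=38 (h:38 v:6)
  [3] (0,1) acc=75 (h:75 v:7)
  [3] (1,0) acc=5 (h:5 v:5)
  [3] (1,1) acc=16 (h:16 v:2)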